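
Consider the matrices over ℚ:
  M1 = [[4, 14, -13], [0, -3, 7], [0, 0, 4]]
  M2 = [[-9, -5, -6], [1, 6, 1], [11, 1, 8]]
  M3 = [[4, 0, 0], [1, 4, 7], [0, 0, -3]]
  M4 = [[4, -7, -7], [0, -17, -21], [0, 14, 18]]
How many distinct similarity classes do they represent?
2 classes: {M1, M2, M3}, {M4}

Characteristic polynomials: χ_{M1} = (x - 4)^2(x + 3), χ_{M2} = (x - 4)^2(x + 3), χ_{M3} = (x - 4)^2(x + 3), χ_{M4} = (x - 4)^2(x + 3).

{M1, M2, M3}: invariant factors (x - 4)^2(x + 3).

{M4}: invariant factors x - 4, (x - 4)(x + 3).

Matrices are similar if and only if their invariant-factor lists agree; the partition into similarity classes is {M1, M2, M3}, {M4}.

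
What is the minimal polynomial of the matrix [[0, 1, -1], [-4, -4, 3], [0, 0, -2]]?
The characteristic polynomial factors as (x + 2)^3. The minimal polynomial is ∏(x - λ)^{k_λ} where k_λ is the size of the largest Jordan block at λ.

For λ = -2: rank(A + 2I) = 2, and the largest Jordan block has size 3 (the smallest k with rank((A + 2I)^k) = rank((A + 2I)^(k+1))).

So m_A(x) = (x + 2)^3.

m_A(x) = (x + 2)^3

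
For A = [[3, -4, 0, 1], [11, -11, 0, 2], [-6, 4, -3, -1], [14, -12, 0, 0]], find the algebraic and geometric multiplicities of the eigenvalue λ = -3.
algebraic multiplicity 3, geometric multiplicity 2

The characteristic polynomial is (x + 2)(x + 3)^3, so the factor x + 3 appears with exponent 3: the algebraic multiplicity is 3.

rank(A + 3I) = 2, so the eigenspace has dimension 4 - 2 = 2: the geometric multiplicity is 2.

Since 2 < 3, A is not diagonalizable.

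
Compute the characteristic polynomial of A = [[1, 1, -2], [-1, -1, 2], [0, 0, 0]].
χ_A(x) = x^3

xI - A = [[x - 1, -1, 2], [1, x + 1, -2], [0, 0, x]].

Expanding det(xI - A) along the first row:
det(xI - A) = + (x - 1)·det([[x + 1, -2], [0, x]]) - (-1)·det([[1, -2], [0, x]]) + (2)·det([[1, x + 1], [0, 0]]).

Evaluating gives χ_A(x) = x^3.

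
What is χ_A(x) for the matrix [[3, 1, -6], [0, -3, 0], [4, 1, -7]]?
χ_A(x) = (x + 1)(x + 3)^2

xI - A = [[x - 3, -1, 6], [0, x + 3, 0], [-4, -1, x + 7]].

Expanding det(xI - A) along the first row:
det(xI - A) = + (x - 3)·det([[x + 3, 0], [-1, x + 7]]) - (-1)·det([[0, 0], [-4, x + 7]]) + (6)·det([[0, x + 3], [-4, -1]]).

Evaluating gives χ_A(x) = x^3 + 7x^2 + 15x + 9 = (x + 1)(x + 3)^2.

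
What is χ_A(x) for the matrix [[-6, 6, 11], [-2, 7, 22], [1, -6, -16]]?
χ_A(x) = (x + 5)^3

xI - A = [[x + 6, -6, -11], [2, x - 7, -22], [-1, 6, x + 16]].

Expanding det(xI - A) along the first row:
det(xI - A) = + (x + 6)·det([[x - 7, -22], [6, x + 16]]) - (-6)·det([[2, -22], [-1, x + 16]]) + (-11)·det([[2, x - 7], [-1, 6]]).

Evaluating gives χ_A(x) = x^3 + 15x^2 + 75x + 125 = (x + 5)^3.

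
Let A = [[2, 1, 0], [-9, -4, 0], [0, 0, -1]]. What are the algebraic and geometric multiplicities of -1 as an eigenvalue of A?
algebraic multiplicity 3, geometric multiplicity 2

The characteristic polynomial is (x + 1)^3, so the factor x + 1 appears with exponent 3: the algebraic multiplicity is 3.

rank(A + I) = 1, so the eigenspace has dimension 3 - 1 = 2: the geometric multiplicity is 2.

Since 2 < 3, A is not diagonalizable.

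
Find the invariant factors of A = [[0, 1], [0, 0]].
The Jordan structure of A has elementary divisors x^2. Arranging the block sizes at each eigenvalue in decreasing order and taking row products gives the invariant factors.

Invariant factors (smallest first, each dividing the next): x^2.

Check: the last factor x^2 is the minimal polynomial, and the product x^2 is the characteristic polynomial.

x^2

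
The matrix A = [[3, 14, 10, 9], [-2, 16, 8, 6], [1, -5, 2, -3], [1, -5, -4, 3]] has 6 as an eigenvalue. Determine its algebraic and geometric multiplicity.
The characteristic polynomial is (x - 6)^4, so the factor x - 6 appears with exponent 4: the algebraic multiplicity is 4.

rank(A - 6I) = 2, so the eigenspace has dimension 4 - 2 = 2: the geometric multiplicity is 2.

Since 2 < 4, A is not diagonalizable.

algebraic multiplicity 4, geometric multiplicity 2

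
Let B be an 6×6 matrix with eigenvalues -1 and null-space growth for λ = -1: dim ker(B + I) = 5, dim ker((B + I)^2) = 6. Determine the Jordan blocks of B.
λ = -1: successive nullity increments [5, 1] count blocks of size ≥ k; block sizes are [2, 1, 1, 1, 1].

Jordan blocks: (-1, 2), (-1, 1), (-1, 1), (-1, 1), (-1, 1)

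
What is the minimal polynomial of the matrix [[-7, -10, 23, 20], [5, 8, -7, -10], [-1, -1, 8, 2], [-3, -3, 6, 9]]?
m_A(x) = (x - 6)^2(x - 3)

The characteristic polynomial factors as (x - 6)^2(x - 3)^2. The minimal polynomial is ∏(x - λ)^{k_λ} where k_λ is the size of the largest Jordan block at λ.

For λ = 3: rank(A - 3I) = 2, and the largest Jordan block has size 1 (the smallest k with rank((A - 3I)^k) = rank((A - 3I)^(k+1))).
For λ = 6: rank(A - 6I) = 3, and the largest Jordan block has size 2 (the smallest k with rank((A - 6I)^k) = rank((A - 6I)^(k+1))).

So m_A(x) = (x - 6)^2(x - 3).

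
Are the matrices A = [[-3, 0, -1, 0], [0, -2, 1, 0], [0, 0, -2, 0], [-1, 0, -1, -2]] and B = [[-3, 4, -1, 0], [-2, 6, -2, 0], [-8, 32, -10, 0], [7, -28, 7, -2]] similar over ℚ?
No.

Both have characteristic polynomial (x + 2)^3(x + 3), but the minimal polynomial of A is (x + 2)^2(x + 3) while the minimal polynomial of B is (x + 2)(x + 3). The minimal polynomial is a similarity invariant, so A and B are not similar.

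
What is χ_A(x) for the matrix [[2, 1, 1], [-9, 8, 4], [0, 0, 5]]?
χ_A(x) = (x - 5)^3

xI - A = [[x - 2, -1, -1], [9, x - 8, -4], [0, 0, x - 5]].

Expanding det(xI - A) along the first row:
det(xI - A) = + (x - 2)·det([[x - 8, -4], [0, x - 5]]) - (-1)·det([[9, -4], [0, x - 5]]) + (-1)·det([[9, x - 8], [0, 0]]).

Evaluating gives χ_A(x) = x^3 - 15x^2 + 75x - 125 = (x - 5)^3.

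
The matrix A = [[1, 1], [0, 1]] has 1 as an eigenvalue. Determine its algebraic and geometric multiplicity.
The characteristic polynomial is (x - 1)^2, so the factor x - 1 appears with exponent 2: the algebraic multiplicity is 2.

rank(A - I) = 1, so the eigenspace has dimension 2 - 1 = 1: the geometric multiplicity is 1.

Since 1 < 2, A is not diagonalizable.

algebraic multiplicity 2, geometric multiplicity 1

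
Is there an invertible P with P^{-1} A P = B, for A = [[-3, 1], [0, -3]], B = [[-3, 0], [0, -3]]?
Both have characteristic polynomial (x + 3)^2, but the minimal polynomial of A is (x + 3)^2 while the minimal polynomial of B is x + 3. The minimal polynomial is a similarity invariant, so A and B are not similar.

No.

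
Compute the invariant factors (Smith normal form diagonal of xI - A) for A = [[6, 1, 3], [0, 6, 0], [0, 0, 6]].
x - 6, (x - 6)^2

The Jordan structure of A has elementary divisors (x - 6)^2, (x - 6). Arranging the block sizes at each eigenvalue in decreasing order and taking row products gives the invariant factors.

Invariant factors (smallest first, each dividing the next): x - 6, (x - 6)^2.

Check: the last factor (x - 6)^2 is the minimal polynomial, and the product (x - 6)^3 is the characteristic polynomial.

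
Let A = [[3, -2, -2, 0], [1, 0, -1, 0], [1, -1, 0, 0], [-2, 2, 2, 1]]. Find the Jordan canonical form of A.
J = [[1, 1, 0, 0], [0, 1, 0, 0], [0, 0, 1, 0], [0, 0, 0, 1]]

The characteristic polynomial is det(xI - A) = (x - 1)^4, so the eigenvalues are 1 (algebraic multiplicity 4).

For λ = 1: rank(A - I) = 1, rank((A - I)^2) = 0. The eigenspace has dimension 4 - 1 = 3, so there are 3 Jordan blocks; the rank sequence gives block sizes [2, 1, 1].

Assembling the blocks gives the Jordan form J above.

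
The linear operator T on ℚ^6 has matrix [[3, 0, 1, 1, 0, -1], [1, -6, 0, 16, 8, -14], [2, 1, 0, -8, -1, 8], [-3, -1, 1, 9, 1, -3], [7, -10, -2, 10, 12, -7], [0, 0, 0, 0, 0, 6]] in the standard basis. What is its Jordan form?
J = [[2, 1, 0, 0, 0, 0], [0, 2, 1, 0, 0, 0], [0, 0, 2, 0, 0, 0], [0, 0, 0, 6, 1, 0], [0, 0, 0, 0, 6, 1], [0, 0, 0, 0, 0, 6]]

The characteristic polynomial is det(xI - A) = (x - 6)^3(x - 2)^3, so the eigenvalues are 2 (algebraic multiplicity 3), 6 (algebraic multiplicity 3).

For λ = 2: rank(A - 2I) = 5, rank((A - 2I)^2) = 4, rank((A - 2I)^3) = 3. The eigenspace has dimension 6 - 5 = 1, so there is 1 Jordan block; the rank sequence gives block sizes [3].

For λ = 6: rank(A - 6I) = 5, rank((A - 6I)^2) = 4, rank((A - 6I)^3) = 3. The eigenspace has dimension 6 - 5 = 1, so there is 1 Jordan block; the rank sequence gives block sizes [3].

Assembling the blocks gives the Jordan form J above.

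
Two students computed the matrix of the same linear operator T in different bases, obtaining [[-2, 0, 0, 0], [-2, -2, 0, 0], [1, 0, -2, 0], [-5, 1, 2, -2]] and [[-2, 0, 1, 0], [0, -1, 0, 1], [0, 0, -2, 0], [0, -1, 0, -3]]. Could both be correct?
Yes.

Two matrices over a field are similar if and only if they have the same invariant factors.

Both A and B have characteristic polynomial (x + 2)^4 and minimal polynomial (x + 2)^2. Computing further, both have invariant factors (x + 2)^2, (x + 2)^2. Hence A and B are similar.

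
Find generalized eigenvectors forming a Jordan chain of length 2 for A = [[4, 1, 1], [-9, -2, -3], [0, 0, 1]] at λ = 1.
v_1 = [[1, -3, 1]]^T, v_2 = [[1, -3, 0]]^T

We seek v_1 ∈ ker((A - I)^2) \ ker(A - I), then set v_{i+1} = (A - I) v_i.

One such chain is v_1 = [[1, -3, 1]]^T, v_2 = [[1, -3, 0]]^T. Check: (A - I) v_2 = [[0, 0, 0]]^T = 0.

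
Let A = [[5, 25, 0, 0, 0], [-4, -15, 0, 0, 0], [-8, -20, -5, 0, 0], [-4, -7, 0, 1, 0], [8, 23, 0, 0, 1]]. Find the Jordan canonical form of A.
J = [[-5, 1, 0, 0, 0], [0, -5, 0, 0, 0], [0, 0, -5, 0, 0], [0, 0, 0, 1, 0], [0, 0, 0, 0, 1]]

The characteristic polynomial is det(xI - A) = (x - 1)^2(x + 5)^3, so the eigenvalues are -5 (algebraic multiplicity 3), 1 (algebraic multiplicity 2).

For λ = -5: rank(A + 5I) = 3, rank((A + 5I)^2) = 2. The eigenspace has dimension 5 - 3 = 2, so there are 2 Jordan blocks; the rank sequence gives block sizes [2, 1].

For λ = 1: rank(A - I) = 3. The eigenspace has dimension 5 - 3 = 2, so there are 2 Jordan blocks; the rank sequence gives block sizes [1, 1].

Assembling the blocks gives the Jordan form J above.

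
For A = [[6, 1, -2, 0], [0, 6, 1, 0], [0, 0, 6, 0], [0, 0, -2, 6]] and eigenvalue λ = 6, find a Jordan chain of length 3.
We seek v_1 ∈ ker((A - 6I)^3) \ ker((A - 6I)^2), then set v_{i+1} = (A - 6I) v_i.

One such chain is v_1 = [[0, 1, 1, 0]]^T, v_2 = [[-1, 1, 0, -2]]^T, v_3 = [[1, 0, 0, 0]]^T. Check: (A - 6I) v_3 = [[0, 0, 0, 0]]^T = 0.

v_1 = [[0, 1, 1, 0]]^T, v_2 = [[-1, 1, 0, -2]]^T, v_3 = [[1, 0, 0, 0]]^T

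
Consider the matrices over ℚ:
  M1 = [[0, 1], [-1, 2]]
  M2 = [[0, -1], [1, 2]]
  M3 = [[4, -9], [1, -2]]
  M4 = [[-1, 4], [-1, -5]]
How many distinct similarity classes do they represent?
Characteristic polynomials: χ_{M1} = (x - 1)^2, χ_{M2} = (x - 1)^2, χ_{M3} = (x - 1)^2, χ_{M4} = (x + 3)^2.

{M1, M2, M3}: invariant factors (x - 1)^2.

{M4}: invariant factors (x + 3)^2.

Matrices are similar if and only if their invariant-factor lists agree; the partition into similarity classes is {M1, M2, M3}, {M4}.

2 classes: {M1, M2, M3}, {M4}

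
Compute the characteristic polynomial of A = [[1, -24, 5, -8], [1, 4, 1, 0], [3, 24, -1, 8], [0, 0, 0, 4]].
χ_A(x) = (x - 4)^3(x + 4)

xI - A = [[x - 1, 24, -5, 8], [-1, x - 4, -1, 0], [-3, -24, x + 1, -8], [0, 0, 0, x - 4]].

Expanding det(xI - A) along the first row:
det(xI - A) = + (x - 1)·det([[x - 4, -1, 0], [-24, x + 1, -8], [0, 0, x - 4]]) - (24)·det([[-1, -1, 0], [-3, x + 1, -8], [0, 0, x - 4]]) + (-5)·det([[-1, x - 4, 0], [-3, -24, -8], [0, 0, x - 4]]) - (8)·det([[-1, x - 4, -1], [-3, -24, x + 1], [0, 0, 0]]).

Evaluating gives χ_A(x) = x^4 - 8x^3 + 128x - 256 = (x - 4)^3(x + 4).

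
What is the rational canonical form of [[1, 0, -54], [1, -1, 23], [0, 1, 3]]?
R = [[0, 0, -80], [1, 0, 24], [0, 1, 3]]

The invariant factors of A (the non-unit diagonal entries of the Smith normal form of xI - A over ℚ[x]) are (x - 4)^2(x + 5), each dividing the next. The characteristic polynomial is their product, (x - 4)^2(x + 5).

The rational canonical form is the block-diagonal matrix of companion matrices C(f_i):
R = [[0, 0, -80], [1, 0, 24], [0, 1, 3]].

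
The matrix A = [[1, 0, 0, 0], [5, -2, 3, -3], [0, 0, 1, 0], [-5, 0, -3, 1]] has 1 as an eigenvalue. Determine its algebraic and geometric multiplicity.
The characteristic polynomial is (x - 1)^3(x + 2), so the factor x - 1 appears with exponent 3: the algebraic multiplicity is 3.

rank(A - I) = 2, so the eigenspace has dimension 4 - 2 = 2: the geometric multiplicity is 2.

Since 2 < 3, A is not diagonalizable.

algebraic multiplicity 3, geometric multiplicity 2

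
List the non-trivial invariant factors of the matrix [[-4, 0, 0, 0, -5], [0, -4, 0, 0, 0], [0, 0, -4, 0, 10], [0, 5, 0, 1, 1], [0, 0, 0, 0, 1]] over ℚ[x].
The Jordan structure of A has elementary divisors (x + 4), (x + 4), (x + 4), (x - 1)^2. Arranging the block sizes at each eigenvalue in decreasing order and taking row products gives the invariant factors.

Invariant factors (smallest first, each dividing the next): x + 4, x + 4, (x - 1)^2(x + 4).

Check: the last factor (x - 1)^2(x + 4) is the minimal polynomial, and the product (x - 1)^2(x + 4)^3 is the characteristic polynomial.

x + 4, x + 4, (x - 1)^2(x + 4)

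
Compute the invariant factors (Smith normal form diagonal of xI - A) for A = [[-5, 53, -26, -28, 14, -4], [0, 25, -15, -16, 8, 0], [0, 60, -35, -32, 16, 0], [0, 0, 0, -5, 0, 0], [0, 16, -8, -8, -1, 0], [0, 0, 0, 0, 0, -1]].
The Jordan structure of A has elementary divisors (x + 5)^3, (x + 5), (x + 1), (x + 1). Arranging the block sizes at each eigenvalue in decreasing order and taking row products gives the invariant factors.

Invariant factors (smallest first, each dividing the next): (x + 1)(x + 5), (x + 1)(x + 5)^3.

Check: the last factor (x + 1)(x + 5)^3 is the minimal polynomial, and the product (x + 1)^2(x + 5)^4 is the characteristic polynomial.

(x + 1)(x + 5), (x + 1)(x + 5)^3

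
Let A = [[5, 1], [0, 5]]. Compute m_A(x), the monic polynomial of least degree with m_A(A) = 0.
m_A(x) = (x - 5)^2

The characteristic polynomial factors as (x - 5)^2. The minimal polynomial is ∏(x - λ)^{k_λ} where k_λ is the size of the largest Jordan block at λ.

For λ = 5: rank(A - 5I) = 1, and the largest Jordan block has size 2 (the smallest k with rank((A - 5I)^k) = rank((A - 5I)^(k+1))).

So m_A(x) = (x - 5)^2.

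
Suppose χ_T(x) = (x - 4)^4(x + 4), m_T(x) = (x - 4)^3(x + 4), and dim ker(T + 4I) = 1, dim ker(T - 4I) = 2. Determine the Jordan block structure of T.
λ = -4: algebraic multiplicity 1 (exponent in χ_T), largest block size 1 (exponent in m_T), 1 block (geometric multiplicity). This forces block sizes [1].
λ = 4: algebraic multiplicity 4 (exponent in χ_T), largest block size 3 (exponent in m_T), 2 blocks (geometric multiplicity). These force block sizes [3, 1].

Jordan blocks: (-4, 1), (4, 3), (4, 1)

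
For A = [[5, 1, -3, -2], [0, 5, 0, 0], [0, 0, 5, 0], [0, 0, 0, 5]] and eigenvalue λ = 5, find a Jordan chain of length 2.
We seek v_1 ∈ ker((A - 5I)^2) \ ker(A - 5I), then set v_{i+1} = (A - 5I) v_i.

One such chain is v_1 = [[0, 3, 2, -2]]^T, v_2 = [[1, 0, 0, 0]]^T. Check: (A - 5I) v_2 = [[0, 0, 0, 0]]^T = 0.

v_1 = [[0, 3, 2, -2]]^T, v_2 = [[1, 0, 0, 0]]^T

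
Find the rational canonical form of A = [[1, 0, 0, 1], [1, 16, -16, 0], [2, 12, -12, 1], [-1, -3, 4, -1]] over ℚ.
The invariant factors of A (the non-unit diagonal entries of the Smith normal form of xI - A over ℚ[x]) are (x - 4)(x^3 - 4x - 1), each dividing the next. The characteristic polynomial is their product, (x - 4)(x^3 - 4x - 1).

The rational canonical form is the block-diagonal matrix of companion matrices C(f_i):
R = [[0, 0, 0, -4], [1, 0, 0, -15], [0, 1, 0, 4], [0, 0, 1, 4]].

Note the characteristic polynomial does not split into linear factors over ℚ, so A has no Jordan form over ℚ; the rational canonical form exists over any field.

R = [[0, 0, 0, -4], [1, 0, 0, -15], [0, 1, 0, 4], [0, 0, 1, 4]]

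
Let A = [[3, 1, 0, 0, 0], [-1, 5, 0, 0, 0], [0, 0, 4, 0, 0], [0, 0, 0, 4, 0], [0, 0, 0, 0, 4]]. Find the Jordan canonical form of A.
J = [[4, 1, 0, 0, 0], [0, 4, 0, 0, 0], [0, 0, 4, 0, 0], [0, 0, 0, 4, 0], [0, 0, 0, 0, 4]]

The characteristic polynomial is det(xI - A) = (x - 4)^5, so the eigenvalues are 4 (algebraic multiplicity 5).

For λ = 4: rank(A - 4I) = 1, rank((A - 4I)^2) = 0. The eigenspace has dimension 5 - 1 = 4, so there are 4 Jordan blocks; the rank sequence gives block sizes [2, 1, 1, 1].

Assembling the blocks gives the Jordan form J above.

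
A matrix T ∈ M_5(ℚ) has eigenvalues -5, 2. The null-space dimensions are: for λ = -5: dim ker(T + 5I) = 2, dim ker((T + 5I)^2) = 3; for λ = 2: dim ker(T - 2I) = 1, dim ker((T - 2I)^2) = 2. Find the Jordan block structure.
λ = -5: successive nullity increments [2, 1] count blocks of size ≥ k; block sizes are [2, 1].
λ = 2: successive nullity increments [1, 1] count blocks of size ≥ k; block sizes are [2].

Jordan blocks: (-5, 2), (-5, 1), (2, 2)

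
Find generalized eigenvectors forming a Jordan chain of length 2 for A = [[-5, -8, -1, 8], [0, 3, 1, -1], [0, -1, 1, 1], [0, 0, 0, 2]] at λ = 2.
v_1 = [[2, -2, 3, 0]]^T, v_2 = [[-1, 1, -1, 0]]^T

We seek v_1 ∈ ker((A - 2I)^2) \ ker(A - 2I), then set v_{i+1} = (A - 2I) v_i.

One such chain is v_1 = [[2, -2, 3, 0]]^T, v_2 = [[-1, 1, -1, 0]]^T. Check: (A - 2I) v_2 = [[0, 0, 0, 0]]^T = 0.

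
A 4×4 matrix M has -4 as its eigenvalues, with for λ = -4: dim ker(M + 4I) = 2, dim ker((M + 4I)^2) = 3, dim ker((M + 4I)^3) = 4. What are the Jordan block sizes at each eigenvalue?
Jordan blocks: (-4, 3), (-4, 1)

λ = -4: successive nullity increments [2, 1, 1] count blocks of size ≥ k; block sizes are [3, 1].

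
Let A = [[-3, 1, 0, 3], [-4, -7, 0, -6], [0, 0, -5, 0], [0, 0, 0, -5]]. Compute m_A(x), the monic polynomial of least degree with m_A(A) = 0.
m_A(x) = (x + 5)^2

The characteristic polynomial factors as (x + 5)^4. The minimal polynomial is ∏(x - λ)^{k_λ} where k_λ is the size of the largest Jordan block at λ.

For λ = -5: rank(A + 5I) = 1, and the largest Jordan block has size 2 (the smallest k with rank((A + 5I)^k) = rank((A + 5I)^(k+1))).

So m_A(x) = (x + 5)^2.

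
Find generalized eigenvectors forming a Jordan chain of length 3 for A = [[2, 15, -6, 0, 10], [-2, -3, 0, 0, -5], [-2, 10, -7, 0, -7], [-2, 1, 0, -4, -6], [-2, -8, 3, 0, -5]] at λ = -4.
v_1 = [[0, 1, 3, 1, 0]]^T, v_2 = [[-3, 1, 1, 1, 1]]^T, v_3 = [[1, 2, 6, 1, 0]]^T

We seek v_1 ∈ ker((A + 4I)^3) \ ker((A + 4I)^2), then set v_{i+1} = (A + 4I) v_i.

One such chain is v_1 = [[0, 1, 3, 1, 0]]^T, v_2 = [[-3, 1, 1, 1, 1]]^T, v_3 = [[1, 2, 6, 1, 0]]^T. Check: (A + 4I) v_3 = [[0, 0, 0, 0, 0]]^T = 0.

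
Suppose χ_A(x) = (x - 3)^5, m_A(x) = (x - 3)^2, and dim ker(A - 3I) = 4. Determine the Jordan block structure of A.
Jordan blocks: (3, 2), (3, 1), (3, 1), (3, 1)

λ = 3: algebraic multiplicity 5 (exponent in χ_A), largest block size 2 (exponent in m_A), 4 blocks (geometric multiplicity). These force block sizes [2, 1, 1, 1].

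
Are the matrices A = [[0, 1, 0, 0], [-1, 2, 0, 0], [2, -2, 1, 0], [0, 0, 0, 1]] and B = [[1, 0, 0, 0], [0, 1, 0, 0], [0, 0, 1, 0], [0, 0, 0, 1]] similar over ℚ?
No.

Both have characteristic polynomial (x - 1)^4, but the minimal polynomial of A is (x - 1)^2 while the minimal polynomial of B is x - 1. The minimal polynomial is a similarity invariant, so A and B are not similar.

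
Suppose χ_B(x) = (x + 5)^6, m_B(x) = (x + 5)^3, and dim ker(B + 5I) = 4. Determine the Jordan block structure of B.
Jordan blocks: (-5, 3), (-5, 1), (-5, 1), (-5, 1)

λ = -5: algebraic multiplicity 6 (exponent in χ_B), largest block size 3 (exponent in m_B), 4 blocks (geometric multiplicity). These force block sizes [3, 1, 1, 1].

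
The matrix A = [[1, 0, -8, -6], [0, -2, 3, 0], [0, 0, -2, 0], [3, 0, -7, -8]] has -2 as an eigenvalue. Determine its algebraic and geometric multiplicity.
algebraic multiplicity 3, geometric multiplicity 2

The characteristic polynomial is (x + 2)^3(x + 5), so the factor x + 2 appears with exponent 3: the algebraic multiplicity is 3.

rank(A + 2I) = 2, so the eigenspace has dimension 4 - 2 = 2: the geometric multiplicity is 2.

Since 2 < 3, A is not diagonalizable.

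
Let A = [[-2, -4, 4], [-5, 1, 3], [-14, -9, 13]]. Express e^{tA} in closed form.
A has Jordan form J = [[4, 1, 0], [0, 4, 1], [0, 0, 4]] with A = PJP^{-1}, so e^{tA} = P e^{tJ} P^{-1}.

For a Jordan block J_k(λ), e^{tJ_k(λ)} = e^{λt} · (I + tN + t^2 N^2/2! + ... + t^{k-1} N^{k-1}/(k-1)!) where N is the nilpotent superdiagonal part.

Assembling the blocks and conjugating back gives the entries of e^{tA} as shown above.

e^{tA} = [[(1 - 6*t)*e^{4*t}, -4*t*e^{4*t}, 4*t*e^{4*t}], [t*(3*t - 10)*e^{4*t}/2, (t^2 - 3*t + 1)*e^{4*t}, t*(3 - t)*e^{4*t}], [t*(3*t - 28)*e^{4*t}/2, t*(t - 9)*e^{4*t}, (-t^2 + 9*t + 1)*e^{4*t}]]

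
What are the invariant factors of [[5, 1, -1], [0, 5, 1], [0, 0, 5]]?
(x - 5)^3

The Jordan structure of A has elementary divisors (x - 5)^3. Arranging the block sizes at each eigenvalue in decreasing order and taking row products gives the invariant factors.

Invariant factors (smallest first, each dividing the next): (x - 5)^3.

Check: the last factor (x - 5)^3 is the minimal polynomial, and the product (x - 5)^3 is the characteristic polynomial.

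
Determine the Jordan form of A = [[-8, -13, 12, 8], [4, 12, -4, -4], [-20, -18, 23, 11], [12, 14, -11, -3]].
The characteristic polynomial is det(xI - A) = (x - 6)^4, so the eigenvalues are 6 (algebraic multiplicity 4).

For λ = 6: rank(A - 6I) = 2, rank((A - 6I)^2) = 0. The eigenspace has dimension 4 - 2 = 2, so there are 2 Jordan blocks; the rank sequence gives block sizes [2, 2].

Assembling the blocks gives the Jordan form J above.

J = [[6, 1, 0, 0], [0, 6, 0, 0], [0, 0, 6, 1], [0, 0, 0, 6]]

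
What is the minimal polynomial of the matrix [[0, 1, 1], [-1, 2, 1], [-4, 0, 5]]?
m_A(x) = (x - 3)^2(x - 1)

The characteristic polynomial factors as (x - 3)^2(x - 1). The minimal polynomial is ∏(x - λ)^{k_λ} where k_λ is the size of the largest Jordan block at λ.

For λ = 1: rank(A - I) = 2, and the largest Jordan block has size 1 (the smallest k with rank((A - I)^k) = rank((A - I)^(k+1))).
For λ = 3: rank(A - 3I) = 2, and the largest Jordan block has size 2 (the smallest k with rank((A - 3I)^k) = rank((A - 3I)^(k+1))).

So m_A(x) = (x - 3)^2(x - 1).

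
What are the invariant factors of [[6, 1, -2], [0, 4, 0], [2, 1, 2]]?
The Jordan structure of A has elementary divisors (x - 4)^2, (x - 4). Arranging the block sizes at each eigenvalue in decreasing order and taking row products gives the invariant factors.

Invariant factors (smallest first, each dividing the next): x - 4, (x - 4)^2.

Check: the last factor (x - 4)^2 is the minimal polynomial, and the product (x - 4)^3 is the characteristic polynomial.

x - 4, (x - 4)^2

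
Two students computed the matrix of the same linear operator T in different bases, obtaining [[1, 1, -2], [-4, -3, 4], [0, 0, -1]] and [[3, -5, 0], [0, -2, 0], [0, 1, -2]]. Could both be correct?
No.

trace(A) = -3 but trace(B) = -1. The trace is a similarity invariant, so A and B are not similar.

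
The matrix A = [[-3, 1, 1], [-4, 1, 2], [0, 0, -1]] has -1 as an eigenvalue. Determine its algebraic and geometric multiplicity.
The characteristic polynomial is (x + 1)^3, so the factor x + 1 appears with exponent 3: the algebraic multiplicity is 3.

rank(A + I) = 1, so the eigenspace has dimension 3 - 1 = 2: the geometric multiplicity is 2.

Since 2 < 3, A is not diagonalizable.

algebraic multiplicity 3, geometric multiplicity 2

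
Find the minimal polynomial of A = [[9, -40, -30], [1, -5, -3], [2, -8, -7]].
m_A(x) = (x + 1)^2

The characteristic polynomial factors as (x + 1)^3. The minimal polynomial is ∏(x - λ)^{k_λ} where k_λ is the size of the largest Jordan block at λ.

For λ = -1: rank(A + I) = 1, and the largest Jordan block has size 2 (the smallest k with rank((A + I)^k) = rank((A + I)^(k+1))).

So m_A(x) = (x + 1)^2.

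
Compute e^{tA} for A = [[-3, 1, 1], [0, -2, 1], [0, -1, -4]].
e^{tA} = [[e^{-3*t}, t*e^{-3*t}, t*e^{-3*t}], [0, (t + 1)*e^{-3*t}, t*e^{-3*t}], [0, -t*e^{-3*t}, (1 - t)*e^{-3*t}]]

A has Jordan form J = [[-3, 1, 0], [0, -3, 0], [0, 0, -3]] with A = PJP^{-1}, so e^{tA} = P e^{tJ} P^{-1}.

For a Jordan block J_k(λ), e^{tJ_k(λ)} = e^{λt} · (I + tN + t^2 N^2/2! + ... + t^{k-1} N^{k-1}/(k-1)!) where N is the nilpotent superdiagonal part.

Assembling the blocks and conjugating back gives the entries of e^{tA} as shown above.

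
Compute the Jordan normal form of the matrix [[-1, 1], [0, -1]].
J = [[-1, 1], [0, -1]]

The characteristic polynomial is det(xI - A) = (x + 1)^2, so the eigenvalues are -1 (algebraic multiplicity 2).

For λ = -1: rank(A + I) = 1, rank((A + I)^2) = 0. The eigenspace has dimension 2 - 1 = 1, so there is 1 Jordan block; the rank sequence gives block sizes [2].

Assembling the blocks gives the Jordan form J above.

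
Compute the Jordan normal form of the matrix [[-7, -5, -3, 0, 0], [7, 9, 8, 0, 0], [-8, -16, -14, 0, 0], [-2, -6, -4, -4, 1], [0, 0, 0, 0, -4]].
J = [[-4, 1, 0, 0, 0], [0, -4, 1, 0, 0], [0, 0, -4, 0, 0], [0, 0, 0, -4, 1], [0, 0, 0, 0, -4]]

The characteristic polynomial is det(xI - A) = (x + 4)^5, so the eigenvalues are -4 (algebraic multiplicity 5).

For λ = -4: rank(A + 4I) = 3, rank((A + 4I)^2) = 1, rank((A + 4I)^3) = 0. The eigenspace has dimension 5 - 3 = 2, so there are 2 Jordan blocks; the rank sequence gives block sizes [3, 2].

Assembling the blocks gives the Jordan form J above.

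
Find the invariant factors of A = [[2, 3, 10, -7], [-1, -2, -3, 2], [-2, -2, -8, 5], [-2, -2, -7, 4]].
The Jordan structure of A has elementary divisors (x + 1)^2, (x + 1)^2. Arranging the block sizes at each eigenvalue in decreasing order and taking row products gives the invariant factors.

Invariant factors (smallest first, each dividing the next): (x + 1)^2, (x + 1)^2.

Check: the last factor (x + 1)^2 is the minimal polynomial, and the product (x + 1)^4 is the characteristic polynomial.

(x + 1)^2, (x + 1)^2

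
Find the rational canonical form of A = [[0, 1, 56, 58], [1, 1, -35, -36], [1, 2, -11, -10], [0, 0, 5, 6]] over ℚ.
The invariant factors of A (the non-unit diagonal entries of the Smith normal form of xI - A over ℚ[x]) are (x - 2)(x + 4)(x^2 + 2x - 4), each dividing the next. The characteristic polynomial is their product, (x - 2)(x + 4)(x^2 + 2x - 4).

The rational canonical form is the block-diagonal matrix of companion matrices C(f_i):
R = [[0, 0, 0, -32], [1, 0, 0, 24], [0, 1, 0, 8], [0, 0, 1, -4]].

Note the characteristic polynomial does not split into linear factors over ℚ, so A has no Jordan form over ℚ; the rational canonical form exists over any field.

R = [[0, 0, 0, -32], [1, 0, 0, 24], [0, 1, 0, 8], [0, 0, 1, -4]]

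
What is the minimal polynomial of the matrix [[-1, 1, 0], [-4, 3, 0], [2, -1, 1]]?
The characteristic polynomial factors as (x - 1)^3. The minimal polynomial is ∏(x - λ)^{k_λ} where k_λ is the size of the largest Jordan block at λ.

For λ = 1: rank(A - I) = 1, and the largest Jordan block has size 2 (the smallest k with rank((A - I)^k) = rank((A - I)^(k+1))).

So m_A(x) = (x - 1)^2.

m_A(x) = (x - 1)^2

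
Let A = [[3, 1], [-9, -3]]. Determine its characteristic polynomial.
χ_A(x) = x^2

xI - A = [[x - 3, -1], [9, x + 3]].

Expanding det(xI - A) along the first row:
det(xI - A) = + (x - 3)·det([[x + 3]]) - (-1)·det([[9]]).

Evaluating gives χ_A(x) = x^2.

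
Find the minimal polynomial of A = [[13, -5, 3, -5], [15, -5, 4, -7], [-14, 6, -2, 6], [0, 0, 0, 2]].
The characteristic polynomial factors as (x - 2)^4. The minimal polynomial is ∏(x - λ)^{k_λ} where k_λ is the size of the largest Jordan block at λ.

For λ = 2: rank(A - 2I) = 2, and the largest Jordan block has size 3 (the smallest k with rank((A - 2I)^k) = rank((A - 2I)^(k+1))).

So m_A(x) = (x - 2)^3.

m_A(x) = (x - 2)^3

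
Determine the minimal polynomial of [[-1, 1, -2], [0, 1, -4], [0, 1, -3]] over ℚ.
m_A(x) = (x + 1)^2

The characteristic polynomial factors as (x + 1)^3. The minimal polynomial is ∏(x - λ)^{k_λ} where k_λ is the size of the largest Jordan block at λ.

For λ = -1: rank(A + I) = 1, and the largest Jordan block has size 2 (the smallest k with rank((A + I)^k) = rank((A + I)^(k+1))).

So m_A(x) = (x + 1)^2.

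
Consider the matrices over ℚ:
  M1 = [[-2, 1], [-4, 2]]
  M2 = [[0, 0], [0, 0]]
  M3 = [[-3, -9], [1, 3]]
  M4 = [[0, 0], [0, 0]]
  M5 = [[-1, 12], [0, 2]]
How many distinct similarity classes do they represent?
3 classes: {M1, M3}, {M2, M4}, {M5}

Characteristic polynomials: χ_{M1} = x^2, χ_{M2} = x^2, χ_{M3} = x^2, χ_{M4} = x^2, χ_{M5} = (x - 2)(x + 1).

{M1, M3}: invariant factors x^2.

{M2, M4}: invariant factors x, x.

{M5}: invariant factors (x - 2)(x + 1).

Matrices are similar if and only if their invariant-factor lists agree; the partition into similarity classes is {M1, M3}, {M2, M4}, {M5}.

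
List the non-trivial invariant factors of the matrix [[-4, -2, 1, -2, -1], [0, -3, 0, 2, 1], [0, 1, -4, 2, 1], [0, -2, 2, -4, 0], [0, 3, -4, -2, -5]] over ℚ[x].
The Jordan structure of A has elementary divisors (x + 4)^2, (x + 4)^2, (x + 4). Arranging the block sizes at each eigenvalue in decreasing order and taking row products gives the invariant factors.

Invariant factors (smallest first, each dividing the next): x + 4, (x + 4)^2, (x + 4)^2.

Check: the last factor (x + 4)^2 is the minimal polynomial, and the product (x + 4)^5 is the characteristic polynomial.

x + 4, (x + 4)^2, (x + 4)^2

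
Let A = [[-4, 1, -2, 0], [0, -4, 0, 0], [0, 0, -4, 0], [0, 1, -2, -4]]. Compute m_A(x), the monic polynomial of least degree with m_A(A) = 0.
The characteristic polynomial factors as (x + 4)^4. The minimal polynomial is ∏(x - λ)^{k_λ} where k_λ is the size of the largest Jordan block at λ.

For λ = -4: rank(A + 4I) = 1, and the largest Jordan block has size 2 (the smallest k with rank((A + 4I)^k) = rank((A + 4I)^(k+1))).

So m_A(x) = (x + 4)^2.

m_A(x) = (x + 4)^2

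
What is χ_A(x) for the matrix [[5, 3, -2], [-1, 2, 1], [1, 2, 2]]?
xI - A = [[x - 5, -3, 2], [1, x - 2, -1], [-1, -2, x - 2]].

Expanding det(xI - A) along the first row:
det(xI - A) = + (x - 5)·det([[x - 2, -1], [-2, x - 2]]) - (-3)·det([[1, -1], [-1, x - 2]]) + (2)·det([[1, x - 2], [-1, -2]]).

Evaluating gives χ_A(x) = x^3 - 9x^2 + 27x - 27 = (x - 3)^3.

χ_A(x) = (x - 3)^3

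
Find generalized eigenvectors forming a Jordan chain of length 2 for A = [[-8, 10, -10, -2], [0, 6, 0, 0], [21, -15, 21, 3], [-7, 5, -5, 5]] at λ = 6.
We seek v_1 ∈ ker((A - 6I)^2) \ ker(A - 6I), then set v_{i+1} = (A - 6I) v_i.

One such chain is v_1 = [[0, 1, 1, -1]]^T, v_2 = [[2, 0, -3, 1]]^T. Check: (A - 6I) v_2 = [[0, 0, 0, 0]]^T = 0.

v_1 = [[0, 1, 1, -1]]^T, v_2 = [[2, 0, -3, 1]]^T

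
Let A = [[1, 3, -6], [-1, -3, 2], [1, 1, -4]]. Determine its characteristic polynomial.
xI - A = [[x - 1, -3, 6], [1, x + 3, -2], [-1, -1, x + 4]].

Expanding det(xI - A) along the first row:
det(xI - A) = + (x - 1)·det([[x + 3, -2], [-1, x + 4]]) - (-3)·det([[1, -2], [-1, x + 4]]) + (6)·det([[1, x + 3], [-1, -1]]).

Evaluating gives χ_A(x) = x^3 + 6x^2 + 12x + 8 = (x + 2)^3.

χ_A(x) = (x + 2)^3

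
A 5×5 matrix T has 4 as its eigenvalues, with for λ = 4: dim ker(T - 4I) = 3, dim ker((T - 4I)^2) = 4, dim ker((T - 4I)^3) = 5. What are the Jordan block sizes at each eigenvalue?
Jordan blocks: (4, 3), (4, 1), (4, 1)

λ = 4: successive nullity increments [3, 1, 1] count blocks of size ≥ k; block sizes are [3, 1, 1].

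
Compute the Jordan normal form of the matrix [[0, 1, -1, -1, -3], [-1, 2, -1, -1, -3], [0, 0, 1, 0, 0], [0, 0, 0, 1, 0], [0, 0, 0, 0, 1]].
The characteristic polynomial is det(xI - A) = (x - 1)^5, so the eigenvalues are 1 (algebraic multiplicity 5).

For λ = 1: rank(A - I) = 1, rank((A - I)^2) = 0. The eigenspace has dimension 5 - 1 = 4, so there are 4 Jordan blocks; the rank sequence gives block sizes [2, 1, 1, 1].

Assembling the blocks gives the Jordan form J above.

J = [[1, 1, 0, 0, 0], [0, 1, 0, 0, 0], [0, 0, 1, 0, 0], [0, 0, 0, 1, 0], [0, 0, 0, 0, 1]]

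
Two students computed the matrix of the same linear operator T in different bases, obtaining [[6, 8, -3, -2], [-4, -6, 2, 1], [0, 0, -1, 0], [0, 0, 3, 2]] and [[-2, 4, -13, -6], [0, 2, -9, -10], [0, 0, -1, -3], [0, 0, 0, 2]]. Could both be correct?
Yes.

Two matrices over a field are similar if and only if they have the same invariant factors.

Both A and B have characteristic polynomial (x - 2)^2(x + 1)(x + 2) and minimal polynomial (x - 2)^2(x + 1)(x + 2). Computing further, both have invariant factors (x - 2)^2(x + 1)(x + 2). Hence A and B are similar.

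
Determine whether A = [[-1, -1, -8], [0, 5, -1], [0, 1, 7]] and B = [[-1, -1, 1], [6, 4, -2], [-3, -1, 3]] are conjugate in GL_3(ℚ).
No.

trace(A) = 11 but trace(B) = 6. The trace is a similarity invariant, so A and B are not similar.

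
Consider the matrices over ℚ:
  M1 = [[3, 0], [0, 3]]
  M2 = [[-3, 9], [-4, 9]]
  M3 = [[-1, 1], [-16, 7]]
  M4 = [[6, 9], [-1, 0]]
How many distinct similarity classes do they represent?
Characteristic polynomials: χ_{M1} = (x - 3)^2, χ_{M2} = (x - 3)^2, χ_{M3} = (x - 3)^2, χ_{M4} = (x - 3)^2.

{M1}: invariant factors x - 3, x - 3.

{M2, M3, M4}: invariant factors (x - 3)^2.

Matrices are similar if and only if their invariant-factor lists agree; the partition into similarity classes is {M1}, {M2, M3, M4}.

2 classes: {M1}, {M2, M3, M4}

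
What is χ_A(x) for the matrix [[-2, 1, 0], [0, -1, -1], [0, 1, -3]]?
xI - A = [[x + 2, -1, 0], [0, x + 1, 1], [0, -1, x + 3]].

Expanding det(xI - A) along the first row:
det(xI - A) = + (x + 2)·det([[x + 1, 1], [-1, x + 3]]) - (-1)·det([[0, 1], [0, x + 3]]) + (0)·det([[0, x + 1], [0, -1]]).

Evaluating gives χ_A(x) = x^3 + 6x^2 + 12x + 8 = (x + 2)^3.

χ_A(x) = (x + 2)^3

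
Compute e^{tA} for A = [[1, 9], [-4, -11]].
e^{tA} = [[(6*t + 1)*e^{-5*t}, 9*t*e^{-5*t}], [-4*t*e^{-5*t}, (1 - 6*t)*e^{-5*t}]]

A has Jordan form J = [[-5, 1], [0, -5]] with A = PJP^{-1}, so e^{tA} = P e^{tJ} P^{-1}.

For a Jordan block J_k(λ), e^{tJ_k(λ)} = e^{λt} · (I + tN + t^2 N^2/2! + ... + t^{k-1} N^{k-1}/(k-1)!) where N is the nilpotent superdiagonal part.

Assembling the blocks and conjugating back gives the entries of e^{tA} as shown above.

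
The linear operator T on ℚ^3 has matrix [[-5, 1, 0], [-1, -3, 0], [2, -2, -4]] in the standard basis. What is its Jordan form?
J = [[-4, 1, 0], [0, -4, 0], [0, 0, -4]]

The characteristic polynomial is det(xI - A) = (x + 4)^3, so the eigenvalues are -4 (algebraic multiplicity 3).

For λ = -4: rank(A + 4I) = 1, rank((A + 4I)^2) = 0. The eigenspace has dimension 3 - 1 = 2, so there are 2 Jordan blocks; the rank sequence gives block sizes [2, 1].

Assembling the blocks gives the Jordan form J above.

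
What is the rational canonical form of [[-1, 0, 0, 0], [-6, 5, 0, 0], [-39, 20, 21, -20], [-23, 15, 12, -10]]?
R = [[5, 0, 0, 0], [0, 0, 0, -30], [0, 1, 0, -19], [0, 0, 1, 10]]

The invariant factors of A (the non-unit diagonal entries of the Smith normal form of xI - A over ℚ[x]) are x - 5, (x - 6)(x - 5)(x + 1), each dividing the next. The characteristic polynomial is their product, (x - 6)(x - 5)^2(x + 1).

The rational canonical form is the block-diagonal matrix of companion matrices C(f_i):
R = [[5, 0, 0, 0], [0, 0, 0, -30], [0, 1, 0, -19], [0, 0, 1, 10]].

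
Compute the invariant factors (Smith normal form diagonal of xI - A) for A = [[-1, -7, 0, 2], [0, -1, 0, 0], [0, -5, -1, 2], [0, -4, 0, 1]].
The Jordan structure of A has elementary divisors (x + 1)^2, (x + 1), (x - 1). Arranging the block sizes at each eigenvalue in decreasing order and taking row products gives the invariant factors.

Invariant factors (smallest first, each dividing the next): x + 1, (x - 1)(x + 1)^2.

Check: the last factor (x - 1)(x + 1)^2 is the minimal polynomial, and the product (x - 1)(x + 1)^3 is the characteristic polynomial.

x + 1, (x - 1)(x + 1)^2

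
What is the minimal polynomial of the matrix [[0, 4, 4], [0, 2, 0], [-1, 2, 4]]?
The characteristic polynomial factors as (x - 2)^3. The minimal polynomial is ∏(x - λ)^{k_λ} where k_λ is the size of the largest Jordan block at λ.

For λ = 2: rank(A - 2I) = 1, and the largest Jordan block has size 2 (the smallest k with rank((A - 2I)^k) = rank((A - 2I)^(k+1))).

So m_A(x) = (x - 2)^2.

m_A(x) = (x - 2)^2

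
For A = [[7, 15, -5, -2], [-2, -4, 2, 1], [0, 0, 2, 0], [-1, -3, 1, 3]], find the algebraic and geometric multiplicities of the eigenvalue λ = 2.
algebraic multiplicity 4, geometric multiplicity 2

The characteristic polynomial is (x - 2)^4, so the factor x - 2 appears with exponent 4: the algebraic multiplicity is 4.

rank(A - 2I) = 2, so the eigenspace has dimension 4 - 2 = 2: the geometric multiplicity is 2.

Since 2 < 4, A is not diagonalizable.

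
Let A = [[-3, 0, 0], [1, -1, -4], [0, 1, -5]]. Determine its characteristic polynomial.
xI - A = [[x + 3, 0, 0], [-1, x + 1, 4], [0, -1, x + 5]].

Expanding det(xI - A) along the first row:
det(xI - A) = + (x + 3)·det([[x + 1, 4], [-1, x + 5]]) - (0)·det([[-1, 4], [0, x + 5]]) + (0)·det([[-1, x + 1], [0, -1]]).

Evaluating gives χ_A(x) = x^3 + 9x^2 + 27x + 27 = (x + 3)^3.

χ_A(x) = (x + 3)^3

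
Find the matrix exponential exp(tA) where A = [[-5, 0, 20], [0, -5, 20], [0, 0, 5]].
A has Jordan form J = [[-5, 0, 0], [0, -5, 0], [0, 0, 5]] with A = PJP^{-1}, so e^{tA} = P e^{tJ} P^{-1}.

For a Jordan block J_k(λ), e^{tJ_k(λ)} = e^{λt} · (I + tN + t^2 N^2/2! + ... + t^{k-1} N^{k-1}/(k-1)!) where N is the nilpotent superdiagonal part.

Assembling the blocks and conjugating back gives the entries of e^{tA} as shown above.

e^{tA} = [[e^{-5*t}, 0, 4*sinh(5*t)], [0, e^{-5*t}, 4*sinh(5*t)], [0, 0, e^{5*t}]]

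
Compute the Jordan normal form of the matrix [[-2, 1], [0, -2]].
J = [[-2, 1], [0, -2]]

The characteristic polynomial is det(xI - A) = (x + 2)^2, so the eigenvalues are -2 (algebraic multiplicity 2).

For λ = -2: rank(A + 2I) = 1, rank((A + 2I)^2) = 0. The eigenspace has dimension 2 - 1 = 1, so there is 1 Jordan block; the rank sequence gives block sizes [2].

Assembling the blocks gives the Jordan form J above.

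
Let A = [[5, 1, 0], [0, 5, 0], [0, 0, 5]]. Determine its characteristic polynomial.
xI - A = [[x - 5, -1, 0], [0, x - 5, 0], [0, 0, x - 5]].

Expanding det(xI - A) along the first row:
det(xI - A) = + (x - 5)·det([[x - 5, 0], [0, x - 5]]) - (-1)·det([[0, 0], [0, x - 5]]) + (0)·det([[0, x - 5], [0, 0]]).

Evaluating gives χ_A(x) = x^3 - 15x^2 + 75x - 125 = (x - 5)^3.

χ_A(x) = (x - 5)^3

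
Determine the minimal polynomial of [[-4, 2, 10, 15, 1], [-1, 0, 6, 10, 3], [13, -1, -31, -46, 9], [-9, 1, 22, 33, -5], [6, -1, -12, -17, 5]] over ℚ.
m_A(x) = (x - 3)^2(x + 1)^2

The characteristic polynomial factors as (x - 3)^2(x + 1)^3. The minimal polynomial is ∏(x - λ)^{k_λ} where k_λ is the size of the largest Jordan block at λ.

For λ = -1: rank(A + I) = 3, and the largest Jordan block has size 2 (the smallest k with rank((A + I)^k) = rank((A + I)^(k+1))).
For λ = 3: rank(A - 3I) = 4, and the largest Jordan block has size 2 (the smallest k with rank((A - 3I)^k) = rank((A - 3I)^(k+1))).

So m_A(x) = (x - 3)^2(x + 1)^2.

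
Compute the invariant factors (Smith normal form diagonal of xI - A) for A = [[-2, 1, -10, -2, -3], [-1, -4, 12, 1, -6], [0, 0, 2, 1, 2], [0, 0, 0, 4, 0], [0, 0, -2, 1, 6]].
x - 4, (x - 4)^2(x + 3)^2

The Jordan structure of A has elementary divisors (x + 3)^2, (x - 4)^2, (x - 4). Arranging the block sizes at each eigenvalue in decreasing order and taking row products gives the invariant factors.

Invariant factors (smallest first, each dividing the next): x - 4, (x - 4)^2(x + 3)^2.

Check: the last factor (x - 4)^2(x + 3)^2 is the minimal polynomial, and the product (x - 4)^3(x + 3)^2 is the characteristic polynomial.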